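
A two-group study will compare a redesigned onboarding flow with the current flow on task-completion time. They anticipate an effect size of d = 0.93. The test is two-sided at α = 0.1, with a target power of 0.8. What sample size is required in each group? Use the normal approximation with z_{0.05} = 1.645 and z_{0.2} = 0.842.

For two independent groups with equal n: n = 2·((z_{α/2} + z_β) / d)².
z_{α/2} + z_β = 1.645 + 0.842 = 2.487.
n = 2 × (2.487 / 0.93)² = 2 × 2.674² = 2 × 7.15 = 14.3.
Round up to the next whole participant.

n = 15 per group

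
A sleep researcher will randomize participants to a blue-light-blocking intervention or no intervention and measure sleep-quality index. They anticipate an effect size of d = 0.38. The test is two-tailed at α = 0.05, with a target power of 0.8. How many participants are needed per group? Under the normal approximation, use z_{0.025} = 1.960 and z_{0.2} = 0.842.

n = 109 per group

For two independent groups with equal n: n = 2·((z_{α/2} + z_β) / d)².
z_{α/2} + z_β = 1.960 + 0.842 = 2.802.
n = 2 × (2.802 / 0.38)² = 2 × 7.374² = 2 × 54.37 = 108.7.
Round up to the next whole participant.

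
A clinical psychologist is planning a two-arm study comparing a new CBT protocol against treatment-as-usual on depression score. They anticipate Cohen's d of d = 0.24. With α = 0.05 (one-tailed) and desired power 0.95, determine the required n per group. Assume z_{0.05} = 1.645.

For two independent groups with equal n: n = 2·((z_{α} + z_β) / d)².
z_{α} + z_β = 1.645 + 1.645 = 3.290.
n = 2 × (3.290 / 0.24)² = 2 × 13.708² = 2 × 187.92 = 375.8.
Round up to the next whole participant.

n = 376 per group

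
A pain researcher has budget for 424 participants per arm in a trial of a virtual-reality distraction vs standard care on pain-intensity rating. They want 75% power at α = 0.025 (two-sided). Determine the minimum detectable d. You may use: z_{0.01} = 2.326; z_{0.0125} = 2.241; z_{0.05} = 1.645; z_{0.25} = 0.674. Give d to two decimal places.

d_min ≈ 0.20

For two independent groups of n = 424 each: d_min = (z_{α/2} + z_β)·√(2/n).
z-sum = 2.241 + 0.674 = 2.915.
d_min = 2.915 × √(2/424) = 2.915 × 0.0687 = 0.200.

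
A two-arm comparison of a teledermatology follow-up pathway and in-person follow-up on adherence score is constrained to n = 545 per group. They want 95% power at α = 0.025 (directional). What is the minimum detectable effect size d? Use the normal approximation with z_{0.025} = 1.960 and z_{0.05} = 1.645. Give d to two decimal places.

d_min ≈ 0.22

For two independent groups of n = 545 each: d_min = (z_{α} + z_β)·√(2/n).
z-sum = 1.960 + 1.645 = 3.605.
d_min = 3.605 × √(2/545) = 3.605 × 0.0606 = 0.218.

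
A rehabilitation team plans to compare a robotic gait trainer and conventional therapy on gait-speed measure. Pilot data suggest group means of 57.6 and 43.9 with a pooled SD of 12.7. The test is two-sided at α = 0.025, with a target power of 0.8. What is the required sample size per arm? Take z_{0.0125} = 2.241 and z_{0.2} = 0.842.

Cohen's d = |M₁ − M₂| / SD_pooled = |57.6 − 43.9| / 12.7 = 13.7 / 12.7 = 1.079.
For two independent groups with equal n: n = 2·((z_{α/2} + z_β) / d)².
z_{α/2} + z_β = 2.241 + 0.842 = 3.083.
n = 2 × (3.083 / 1.079)² = 2 × 2.857² = 2 × 8.16 = 16.3.
Round up to the next whole participant.

n = 17 per group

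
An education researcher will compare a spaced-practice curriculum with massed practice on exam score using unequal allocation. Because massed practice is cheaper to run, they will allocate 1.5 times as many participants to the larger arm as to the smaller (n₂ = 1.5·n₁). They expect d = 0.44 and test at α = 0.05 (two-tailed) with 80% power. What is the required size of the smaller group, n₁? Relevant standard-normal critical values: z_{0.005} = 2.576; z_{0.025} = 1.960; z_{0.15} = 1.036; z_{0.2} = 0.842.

n₁ = 68

With allocation ratio k = n₂/n₁ = 1.5, Var(x̄₁−x̄₂) = σ²(1/n₁ + 1/(k·n₁)) = σ²·(k+1)/(k·n₁).
So n₁ = (1 + 1/k)·((z_{α/2} + z_β)/d)² = 1.667 × (2.802/0.44)².
n₁ = 1.667 × 40.55 = 67.6.
Round up: n₁ = 68, giving n₂ = 1.5 × 68 = 102.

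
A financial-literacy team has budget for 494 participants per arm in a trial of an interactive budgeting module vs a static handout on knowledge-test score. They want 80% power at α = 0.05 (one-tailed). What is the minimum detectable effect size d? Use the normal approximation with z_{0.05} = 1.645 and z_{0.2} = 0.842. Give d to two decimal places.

For two independent groups of n = 494 each: d_min = (z_{α} + z_β)·√(2/n).
z-sum = 1.645 + 0.842 = 2.487.
d_min = 2.487 × √(2/494) = 2.487 × 0.0636 = 0.158.

d_min ≈ 0.16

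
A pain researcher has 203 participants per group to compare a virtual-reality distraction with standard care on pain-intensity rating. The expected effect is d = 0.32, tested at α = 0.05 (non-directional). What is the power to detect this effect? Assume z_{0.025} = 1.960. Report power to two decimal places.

For two equal groups, power = Φ(d·√(n/2) − z_{α/2}).
d·√(n/2) = 0.32 × √(203/2) = 0.32 × 10.075 = 3.224.
z_β = 3.224 − 1.960 = 1.264.
Power = Φ(1.264) = 0.897.

power ≈ 0.90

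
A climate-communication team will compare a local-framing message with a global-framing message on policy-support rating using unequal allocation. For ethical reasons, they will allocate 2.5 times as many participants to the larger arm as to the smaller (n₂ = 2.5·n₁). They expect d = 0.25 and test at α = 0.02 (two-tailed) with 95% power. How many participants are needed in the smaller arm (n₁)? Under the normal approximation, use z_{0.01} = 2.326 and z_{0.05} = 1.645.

With allocation ratio k = n₂/n₁ = 2.5, Var(x̄₁−x̄₂) = σ²(1/n₁ + 1/(k·n₁)) = σ²·(k+1)/(k·n₁).
So n₁ = (1 + 1/k)·((z_{α/2} + z_β)/d)² = 1.400 × (3.971/0.25)².
n₁ = 1.400 × 252.30 = 353.2.
Round up: n₁ = 354, giving n₂ = 2.5 × 354 = 885.

n₁ = 354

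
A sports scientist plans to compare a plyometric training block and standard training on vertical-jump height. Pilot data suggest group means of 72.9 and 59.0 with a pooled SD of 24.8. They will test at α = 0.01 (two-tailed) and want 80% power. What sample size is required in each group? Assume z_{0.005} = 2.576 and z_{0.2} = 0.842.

Cohen's d = |M₁ − M₂| / SD_pooled = |72.9 − 59.0| / 24.8 = 13.9 / 24.8 = 0.560.
For two independent groups with equal n: n = 2·((z_{α/2} + z_β) / d)².
z_{α/2} + z_β = 2.576 + 0.842 = 3.418.
n = 2 × (3.418 / 0.560)² = 2 × 6.104² = 2 × 37.25 = 74.5.
Round up to the next whole participant.

n = 75 per group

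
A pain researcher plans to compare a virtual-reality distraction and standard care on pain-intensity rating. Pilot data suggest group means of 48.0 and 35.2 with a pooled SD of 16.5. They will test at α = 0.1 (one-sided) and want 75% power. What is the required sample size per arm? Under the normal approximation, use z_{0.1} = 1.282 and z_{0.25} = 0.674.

n = 13 per group

Cohen's d = |M₁ − M₂| / SD_pooled = |48.0 − 35.2| / 16.5 = 12.8 / 16.5 = 0.776.
For two independent groups with equal n: n = 2·((z_{α} + z_β) / d)².
z_{α} + z_β = 1.282 + 0.674 = 1.956.
n = 2 × (1.956 / 0.776)² = 2 × 2.521² = 2 × 6.35 = 12.7.
Round up to the next whole participant.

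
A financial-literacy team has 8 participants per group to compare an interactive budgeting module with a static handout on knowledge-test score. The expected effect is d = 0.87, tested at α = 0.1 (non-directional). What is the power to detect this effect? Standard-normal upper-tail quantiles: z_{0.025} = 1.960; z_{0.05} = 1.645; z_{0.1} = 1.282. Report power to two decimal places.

power ≈ 0.54

For two equal groups, power = Φ(d·√(n/2) − z_{α/2}).
d·√(n/2) = 0.87 × √(8/2) = 0.87 × 2.000 = 1.740.
z_β = 1.740 − 1.645 = 0.095.
Power = Φ(0.095) = 0.538.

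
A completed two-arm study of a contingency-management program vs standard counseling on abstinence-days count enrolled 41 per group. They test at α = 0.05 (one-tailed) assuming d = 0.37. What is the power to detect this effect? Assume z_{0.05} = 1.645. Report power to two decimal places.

power ≈ 0.51

For two equal groups, power = Φ(d·√(n/2) − z_{α}).
d·√(n/2) = 0.37 × √(41/2) = 0.37 × 4.528 = 1.675.
z_β = 1.675 − 1.645 = 0.030.
Power = Φ(0.030) = 0.512.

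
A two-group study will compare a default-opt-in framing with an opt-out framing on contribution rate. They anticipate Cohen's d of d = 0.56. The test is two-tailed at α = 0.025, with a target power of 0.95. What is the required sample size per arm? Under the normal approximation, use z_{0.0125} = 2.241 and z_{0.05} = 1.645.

n = 97 per group

For two independent groups with equal n: n = 2·((z_{α/2} + z_β) / d)².
z_{α/2} + z_β = 2.241 + 1.645 = 3.886.
n = 2 × (3.886 / 0.56)² = 2 × 6.939² = 2 × 48.15 = 96.3.
Round up to the next whole participant.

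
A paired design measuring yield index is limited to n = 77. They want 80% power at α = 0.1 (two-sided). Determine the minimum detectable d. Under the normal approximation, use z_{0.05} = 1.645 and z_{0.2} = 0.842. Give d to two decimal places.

d_min ≈ 0.28

For a single sample (or paired design) of n = 77: d_min = (z_{α/2} + z_β)/√n.
z-sum = 1.645 + 0.842 = 2.487.
d_min = 2.487 / √77 = 2.487 / 8.775 = 0.283.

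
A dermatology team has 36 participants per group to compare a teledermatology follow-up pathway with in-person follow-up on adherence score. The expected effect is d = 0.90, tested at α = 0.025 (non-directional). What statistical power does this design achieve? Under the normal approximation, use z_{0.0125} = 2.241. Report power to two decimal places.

power ≈ 0.94

For two equal groups, power = Φ(d·√(n/2) − z_{α/2}).
d·√(n/2) = 0.90 × √(36/2) = 0.90 × 4.243 = 3.818.
z_β = 3.818 − 2.241 = 1.577.
Power = Φ(1.577) = 0.943.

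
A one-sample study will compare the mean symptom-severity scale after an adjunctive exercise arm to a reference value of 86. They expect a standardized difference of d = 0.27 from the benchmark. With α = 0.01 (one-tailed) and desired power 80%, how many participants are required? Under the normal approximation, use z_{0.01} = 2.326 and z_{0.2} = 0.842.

For a one-sample test: n = ((z_{α} + z_β) / d)².
z_{α} + z_β = 2.326 + 0.842 = 3.168.
n = (3.168 / 0.27)² = 11.733² = 137.67.
Round up.

n = 138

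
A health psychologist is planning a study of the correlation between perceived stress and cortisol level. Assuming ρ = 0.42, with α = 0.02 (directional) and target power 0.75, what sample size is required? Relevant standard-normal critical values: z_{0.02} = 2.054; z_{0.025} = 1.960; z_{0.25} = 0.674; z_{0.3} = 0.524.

Fisher's z: C = ½·ln((1+r)/(1−r)) = ½·ln(2.4483) = 0.4477.
n = ((z_{α} + z_β)/C)² + 3.
(2.054 + 0.674) / 0.4477 = 2.728 / 0.4477 = 6.093.
n = 6.093² + 3 = 37.13 + 3 = 40.1.
Round up.

n = 41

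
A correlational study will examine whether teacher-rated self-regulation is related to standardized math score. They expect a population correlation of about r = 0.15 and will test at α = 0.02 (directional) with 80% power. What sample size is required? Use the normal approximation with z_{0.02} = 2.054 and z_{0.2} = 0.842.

n = 371

Fisher's z: C = ½·ln((1+r)/(1−r)) = ½·ln(1.3529) = 0.1511.
n = ((z_{α} + z_β)/C)² + 3.
(2.054 + 0.842) / 0.1511 = 2.896 / 0.1511 = 19.166.
n = 19.166² + 3 = 367.34 + 3 = 370.3.
Round up.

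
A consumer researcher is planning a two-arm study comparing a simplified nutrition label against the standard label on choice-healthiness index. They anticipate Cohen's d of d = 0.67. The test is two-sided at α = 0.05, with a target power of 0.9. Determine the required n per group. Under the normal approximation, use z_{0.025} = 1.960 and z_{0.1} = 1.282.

n = 47 per group

For two independent groups with equal n: n = 2·((z_{α/2} + z_β) / d)².
z_{α/2} + z_β = 1.960 + 1.282 = 3.242.
n = 2 × (3.242 / 0.67)² = 2 × 4.839² = 2 × 23.41 = 46.8.
Round up to the next whole participant.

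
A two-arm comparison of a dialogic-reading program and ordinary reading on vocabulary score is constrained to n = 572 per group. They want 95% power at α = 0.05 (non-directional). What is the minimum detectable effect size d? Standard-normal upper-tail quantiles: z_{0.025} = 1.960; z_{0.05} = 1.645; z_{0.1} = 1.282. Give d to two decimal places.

d_min ≈ 0.21

For two independent groups of n = 572 each: d_min = (z_{α/2} + z_β)·√(2/n).
z-sum = 1.960 + 1.645 = 3.605.
d_min = 3.605 × √(2/572) = 3.605 × 0.0591 = 0.213.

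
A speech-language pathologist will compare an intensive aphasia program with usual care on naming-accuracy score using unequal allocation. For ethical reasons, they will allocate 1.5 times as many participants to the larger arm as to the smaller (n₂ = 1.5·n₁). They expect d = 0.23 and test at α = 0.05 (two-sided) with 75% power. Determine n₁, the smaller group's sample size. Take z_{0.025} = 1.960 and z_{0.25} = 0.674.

n₁ = 219

With allocation ratio k = n₂/n₁ = 1.5, Var(x̄₁−x̄₂) = σ²(1/n₁ + 1/(k·n₁)) = σ²·(k+1)/(k·n₁).
So n₁ = (1 + 1/k)·((z_{α/2} + z_β)/d)² = 1.667 × (2.634/0.23)².
n₁ = 1.667 × 131.15 = 218.6.
Round up: n₁ = 219, giving n₂ = ⌈1.5 × 219⌉ = ⌈328.5⌉ = 329.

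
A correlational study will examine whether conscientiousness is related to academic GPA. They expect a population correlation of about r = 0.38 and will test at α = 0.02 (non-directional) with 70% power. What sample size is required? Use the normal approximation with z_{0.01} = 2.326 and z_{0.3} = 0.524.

n = 54

Fisher's z: C = ½·ln((1+r)/(1−r)) = ½·ln(2.2258) = 0.4001.
n = ((z_{α/2} + z_β)/C)² + 3.
(2.326 + 0.524) / 0.4001 = 2.850 / 0.4001 = 7.123.
n = 7.123² + 3 = 50.74 + 3 = 53.7.
Round up.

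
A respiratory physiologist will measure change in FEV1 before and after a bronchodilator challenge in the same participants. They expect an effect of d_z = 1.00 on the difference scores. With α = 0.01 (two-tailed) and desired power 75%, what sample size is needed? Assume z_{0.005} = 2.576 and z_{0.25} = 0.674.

For a paired (one-sample on differences) test: n = ((z_{α/2} + z_β) / d)².
z_{α/2} + z_β = 2.576 + 0.674 = 3.250.
n = (3.250 / 1.00)² = 3.250² = 10.56.
Round up.

n = 11 pairs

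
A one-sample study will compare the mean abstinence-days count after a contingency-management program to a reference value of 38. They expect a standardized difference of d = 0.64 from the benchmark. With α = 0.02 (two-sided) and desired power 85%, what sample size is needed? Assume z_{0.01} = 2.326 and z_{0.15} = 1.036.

n = 28

For a one-sample test: n = ((z_{α/2} + z_β) / d)².
z_{α/2} + z_β = 2.326 + 1.036 = 3.362.
n = (3.362 / 0.64)² = 5.253² = 27.60.
Round up.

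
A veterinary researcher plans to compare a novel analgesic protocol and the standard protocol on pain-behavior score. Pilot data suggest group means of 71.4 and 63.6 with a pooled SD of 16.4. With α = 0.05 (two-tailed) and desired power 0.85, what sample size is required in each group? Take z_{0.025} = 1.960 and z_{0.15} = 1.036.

n = 80 per group

Cohen's d = |M₁ − M₂| / SD_pooled = |71.4 − 63.6| / 16.4 = 7.8 / 16.4 = 0.476.
For two independent groups with equal n: n = 2·((z_{α/2} + z_β) / d)².
z_{α/2} + z_β = 1.960 + 1.036 = 2.996.
n = 2 × (2.996 / 0.476)² = 2 × 6.294² = 2 × 39.62 = 79.2.
Round up to the next whole participant.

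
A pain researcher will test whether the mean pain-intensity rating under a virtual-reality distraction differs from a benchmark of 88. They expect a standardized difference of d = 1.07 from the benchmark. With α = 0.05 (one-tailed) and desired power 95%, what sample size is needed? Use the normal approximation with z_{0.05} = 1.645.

n = 10

For a one-sample test: n = ((z_{α} + z_β) / d)².
z_{α} + z_β = 1.645 + 1.645 = 3.290.
n = (3.290 / 1.07)² = 3.075² = 9.45.
Round up.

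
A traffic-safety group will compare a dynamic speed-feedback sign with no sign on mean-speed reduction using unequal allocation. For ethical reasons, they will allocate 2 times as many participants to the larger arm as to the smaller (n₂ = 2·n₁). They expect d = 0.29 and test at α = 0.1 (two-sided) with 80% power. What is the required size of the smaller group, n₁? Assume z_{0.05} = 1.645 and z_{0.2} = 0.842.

With allocation ratio k = n₂/n₁ = 2, Var(x̄₁−x̄₂) = σ²(1/n₁ + 1/(k·n₁)) = σ²·(k+1)/(k·n₁).
So n₁ = (1 + 1/k)·((z_{α/2} + z_β)/d)² = 1.500 × (2.487/0.29)².
n₁ = 1.500 × 73.55 = 110.3.
Round up: n₁ = 111, giving n₂ = 2 × 111 = 222.

n₁ = 111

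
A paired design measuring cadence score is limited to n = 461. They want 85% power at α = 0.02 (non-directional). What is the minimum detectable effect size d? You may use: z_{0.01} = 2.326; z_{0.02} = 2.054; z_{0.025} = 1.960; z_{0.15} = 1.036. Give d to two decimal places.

d_min ≈ 0.16

For a single sample (or paired design) of n = 461: d_min = (z_{α/2} + z_β)/√n.
z-sum = 2.326 + 1.036 = 3.362.
d_min = 3.362 / √461 = 3.362 / 21.471 = 0.157.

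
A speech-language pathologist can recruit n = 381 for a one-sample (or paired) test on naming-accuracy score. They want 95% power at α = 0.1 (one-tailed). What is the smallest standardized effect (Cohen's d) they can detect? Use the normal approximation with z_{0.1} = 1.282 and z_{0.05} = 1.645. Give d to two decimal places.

For a single sample (or paired design) of n = 381: d_min = (z_{α} + z_β)/√n.
z-sum = 1.282 + 1.645 = 2.927.
d_min = 2.927 / √381 = 2.927 / 19.519 = 0.150.

d_min ≈ 0.15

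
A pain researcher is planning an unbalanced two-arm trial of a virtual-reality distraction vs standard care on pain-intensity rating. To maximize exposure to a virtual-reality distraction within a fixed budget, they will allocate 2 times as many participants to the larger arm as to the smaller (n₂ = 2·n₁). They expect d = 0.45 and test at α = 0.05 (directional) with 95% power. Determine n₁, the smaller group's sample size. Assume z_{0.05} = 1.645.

n₁ = 81

With allocation ratio k = n₂/n₁ = 2, Var(x̄₁−x̄₂) = σ²(1/n₁ + 1/(k·n₁)) = σ²·(k+1)/(k·n₁).
So n₁ = (1 + 1/k)·((z_{α} + z_β)/d)² = 1.500 × (3.290/0.45)².
n₁ = 1.500 × 53.45 = 80.2.
Round up: n₁ = 81, giving n₂ = 2 × 81 = 162.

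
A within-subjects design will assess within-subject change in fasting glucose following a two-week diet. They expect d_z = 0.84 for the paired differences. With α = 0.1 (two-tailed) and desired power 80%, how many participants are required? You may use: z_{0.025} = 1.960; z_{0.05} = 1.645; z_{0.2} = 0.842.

For a paired (one-sample on differences) test: n = ((z_{α/2} + z_β) / d)².
z_{α/2} + z_β = 1.645 + 0.842 = 2.487.
n = (2.487 / 0.84)² = 2.961² = 8.77.
Round up.

n = 9 pairs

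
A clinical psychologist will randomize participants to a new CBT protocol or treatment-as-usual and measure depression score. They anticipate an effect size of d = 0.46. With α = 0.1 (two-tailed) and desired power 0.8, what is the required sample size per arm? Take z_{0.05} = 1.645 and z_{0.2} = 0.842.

For two independent groups with equal n: n = 2·((z_{α/2} + z_β) / d)².
z_{α/2} + z_β = 1.645 + 0.842 = 2.487.
n = 2 × (2.487 / 0.46)² = 2 × 5.407² = 2 × 29.23 = 58.5.
Round up to the next whole participant.

n = 59 per group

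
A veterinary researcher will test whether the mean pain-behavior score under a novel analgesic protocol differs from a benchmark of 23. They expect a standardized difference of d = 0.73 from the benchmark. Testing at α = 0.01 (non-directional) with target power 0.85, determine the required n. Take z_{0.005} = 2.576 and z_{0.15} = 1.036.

n = 25

For a one-sample test: n = ((z_{α/2} + z_β) / d)².
z_{α/2} + z_β = 2.576 + 1.036 = 3.612.
n = (3.612 / 0.73)² = 4.948² = 24.48.
Round up.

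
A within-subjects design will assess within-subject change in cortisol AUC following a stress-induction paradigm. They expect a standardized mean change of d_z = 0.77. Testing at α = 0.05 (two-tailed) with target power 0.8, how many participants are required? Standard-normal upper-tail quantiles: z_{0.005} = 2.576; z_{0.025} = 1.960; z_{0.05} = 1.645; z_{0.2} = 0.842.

n = 14 pairs

For a paired (one-sample on differences) test: n = ((z_{α/2} + z_β) / d)².
z_{α/2} + z_β = 1.960 + 0.842 = 2.802.
n = (2.802 / 0.77)² = 3.639² = 13.24.
Round up.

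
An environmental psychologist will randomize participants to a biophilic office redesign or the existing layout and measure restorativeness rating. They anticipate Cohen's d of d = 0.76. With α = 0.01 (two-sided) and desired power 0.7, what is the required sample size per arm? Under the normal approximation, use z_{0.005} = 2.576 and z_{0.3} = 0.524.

n = 34 per group

For two independent groups with equal n: n = 2·((z_{α/2} + z_β) / d)².
z_{α/2} + z_β = 2.576 + 0.524 = 3.100.
n = 2 × (3.100 / 0.76)² = 2 × 4.079² = 2 × 16.64 = 33.3.
Round up to the next whole participant.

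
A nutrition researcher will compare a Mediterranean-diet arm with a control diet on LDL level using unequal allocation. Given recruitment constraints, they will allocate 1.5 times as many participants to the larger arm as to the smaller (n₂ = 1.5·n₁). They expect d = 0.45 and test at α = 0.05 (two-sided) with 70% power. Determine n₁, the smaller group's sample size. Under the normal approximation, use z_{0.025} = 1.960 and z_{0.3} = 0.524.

n₁ = 51

With allocation ratio k = n₂/n₁ = 1.5, Var(x̄₁−x̄₂) = σ²(1/n₁ + 1/(k·n₁)) = σ²·(k+1)/(k·n₁).
So n₁ = (1 + 1/k)·((z_{α/2} + z_β)/d)² = 1.667 × (2.484/0.45)².
n₁ = 1.667 × 30.47 = 50.8.
Round up: n₁ = 51, giving n₂ = ⌈1.5 × 51⌉ = ⌈76.5⌉ = 77.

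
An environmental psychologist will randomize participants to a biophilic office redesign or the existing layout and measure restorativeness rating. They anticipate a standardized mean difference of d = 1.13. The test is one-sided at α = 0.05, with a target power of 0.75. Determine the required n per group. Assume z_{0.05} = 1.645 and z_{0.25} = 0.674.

n = 9 per group

For two independent groups with equal n: n = 2·((z_{α} + z_β) / d)².
z_{α} + z_β = 1.645 + 0.674 = 2.319.
n = 2 × (2.319 / 1.13)² = 2 × 2.052² = 2 × 4.21 = 8.4.
Round up to the next whole participant.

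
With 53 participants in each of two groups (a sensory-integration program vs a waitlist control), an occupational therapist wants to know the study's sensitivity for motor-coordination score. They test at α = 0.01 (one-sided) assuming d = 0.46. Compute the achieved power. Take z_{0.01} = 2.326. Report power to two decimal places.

For two equal groups, power = Φ(d·√(n/2) − z_{α}).
d·√(n/2) = 0.46 × √(53/2) = 0.46 × 5.148 = 2.368.
z_β = 2.368 − 2.326 = 0.042.
Power = Φ(0.042) = 0.517.

power ≈ 0.52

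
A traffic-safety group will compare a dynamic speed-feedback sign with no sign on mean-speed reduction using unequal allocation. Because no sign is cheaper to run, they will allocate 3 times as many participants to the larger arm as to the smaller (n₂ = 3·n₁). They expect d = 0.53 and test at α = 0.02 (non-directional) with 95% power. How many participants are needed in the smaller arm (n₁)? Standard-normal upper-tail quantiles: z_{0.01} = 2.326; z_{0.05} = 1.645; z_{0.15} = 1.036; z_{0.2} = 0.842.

With allocation ratio k = n₂/n₁ = 3, Var(x̄₁−x̄₂) = σ²(1/n₁ + 1/(k·n₁)) = σ²·(k+1)/(k·n₁).
So n₁ = (1 + 1/k)·((z_{α/2} + z_β)/d)² = 1.333 × (3.971/0.53)².
n₁ = 1.333 × 56.14 = 74.8.
Round up: n₁ = 75, giving n₂ = 3 × 75 = 225.

n₁ = 75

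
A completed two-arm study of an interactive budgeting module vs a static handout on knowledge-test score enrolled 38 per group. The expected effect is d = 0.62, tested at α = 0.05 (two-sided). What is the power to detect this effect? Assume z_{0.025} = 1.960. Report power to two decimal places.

power ≈ 0.77

For two equal groups, power = Φ(d·√(n/2) − z_{α/2}).
d·√(n/2) = 0.62 × √(38/2) = 0.62 × 4.359 = 2.703.
z_β = 2.703 − 1.960 = 0.743.
Power = Φ(0.743) = 0.771.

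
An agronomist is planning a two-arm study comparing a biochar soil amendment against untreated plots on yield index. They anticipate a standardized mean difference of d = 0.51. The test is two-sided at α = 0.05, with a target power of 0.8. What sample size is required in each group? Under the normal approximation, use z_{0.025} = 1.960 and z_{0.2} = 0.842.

For two independent groups with equal n: n = 2·((z_{α/2} + z_β) / d)².
z_{α/2} + z_β = 1.960 + 0.842 = 2.802.
n = 2 × (2.802 / 0.51)² = 2 × 5.494² = 2 × 30.19 = 60.4.
Round up to the next whole participant.

n = 61 per group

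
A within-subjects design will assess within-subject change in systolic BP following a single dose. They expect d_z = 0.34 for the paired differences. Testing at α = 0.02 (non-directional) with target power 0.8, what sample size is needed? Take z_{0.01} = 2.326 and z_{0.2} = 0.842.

For a paired (one-sample on differences) test: n = ((z_{α/2} + z_β) / d)².
z_{α/2} + z_β = 2.326 + 0.842 = 3.168.
n = (3.168 / 0.34)² = 9.318² = 86.82.
Round up.

n = 87 pairs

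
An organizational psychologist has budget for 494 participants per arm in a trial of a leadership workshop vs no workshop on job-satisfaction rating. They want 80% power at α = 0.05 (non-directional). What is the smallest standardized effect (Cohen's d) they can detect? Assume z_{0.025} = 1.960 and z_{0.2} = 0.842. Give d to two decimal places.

d_min ≈ 0.18

For two independent groups of n = 494 each: d_min = (z_{α/2} + z_β)·√(2/n).
z-sum = 1.960 + 0.842 = 2.802.
d_min = 2.802 × √(2/494) = 2.802 × 0.0636 = 0.178.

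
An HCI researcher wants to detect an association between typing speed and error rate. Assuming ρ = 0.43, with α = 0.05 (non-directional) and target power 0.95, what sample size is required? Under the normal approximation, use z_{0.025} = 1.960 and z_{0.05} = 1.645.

Fisher's z: C = ½·ln((1+r)/(1−r)) = ½·ln(2.5088) = 0.4599.
n = ((z_{α/2} + z_β)/C)² + 3.
(1.960 + 1.645) / 0.4599 = 3.605 / 0.4599 = 7.839.
n = 7.839² + 3 = 61.44 + 3 = 64.4.
Round up.

n = 65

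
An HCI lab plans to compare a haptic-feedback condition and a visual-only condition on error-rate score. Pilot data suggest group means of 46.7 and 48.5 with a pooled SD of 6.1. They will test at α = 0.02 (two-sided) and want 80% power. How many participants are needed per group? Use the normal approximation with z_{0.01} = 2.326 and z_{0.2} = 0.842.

n = 231 per group

Cohen's d = |M₁ − M₂| / SD_pooled = |46.7 − 48.5| / 6.1 = 1.8 / 6.1 = 0.295.
For two independent groups with equal n: n = 2·((z_{α/2} + z_β) / d)².
z_{α/2} + z_β = 2.326 + 0.842 = 3.168.
n = 2 × (3.168 / 0.295)² = 2 × 10.739² = 2 × 115.33 = 230.7.
Round up to the next whole participant.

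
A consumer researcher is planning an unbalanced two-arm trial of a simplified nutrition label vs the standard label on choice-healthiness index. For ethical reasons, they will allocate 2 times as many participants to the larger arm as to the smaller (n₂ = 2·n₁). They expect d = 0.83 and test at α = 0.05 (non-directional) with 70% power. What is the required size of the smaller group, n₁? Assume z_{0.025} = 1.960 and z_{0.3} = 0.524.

With allocation ratio k = n₂/n₁ = 2, Var(x̄₁−x̄₂) = σ²(1/n₁ + 1/(k·n₁)) = σ²·(k+1)/(k·n₁).
So n₁ = (1 + 1/k)·((z_{α/2} + z_β)/d)² = 1.500 × (2.484/0.83)².
n₁ = 1.500 × 8.96 = 13.4.
Round up: n₁ = 14, giving n₂ = 2 × 14 = 28.

n₁ = 14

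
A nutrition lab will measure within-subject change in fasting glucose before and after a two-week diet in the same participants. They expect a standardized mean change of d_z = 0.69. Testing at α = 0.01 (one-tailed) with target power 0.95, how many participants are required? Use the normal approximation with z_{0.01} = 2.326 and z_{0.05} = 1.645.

For a paired (one-sample on differences) test: n = ((z_{α} + z_β) / d)².
z_{α} + z_β = 2.326 + 1.645 = 3.971.
n = (3.971 / 0.69)² = 5.755² = 33.12.
Round up.

n = 34 pairs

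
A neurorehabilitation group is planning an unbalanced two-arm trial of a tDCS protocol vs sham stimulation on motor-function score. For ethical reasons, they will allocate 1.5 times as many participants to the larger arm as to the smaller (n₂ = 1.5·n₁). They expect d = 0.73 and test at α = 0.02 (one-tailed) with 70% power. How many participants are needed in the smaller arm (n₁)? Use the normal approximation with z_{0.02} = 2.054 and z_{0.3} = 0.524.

With allocation ratio k = n₂/n₁ = 1.5, Var(x̄₁−x̄₂) = σ²(1/n₁ + 1/(k·n₁)) = σ²·(k+1)/(k·n₁).
So n₁ = (1 + 1/k)·((z_{α} + z_β)/d)² = 1.667 × (2.578/0.73)².
n₁ = 1.667 × 12.47 = 20.8.
Round up: n₁ = 21, giving n₂ = ⌈1.5 × 21⌉ = ⌈31.5⌉ = 32.

n₁ = 21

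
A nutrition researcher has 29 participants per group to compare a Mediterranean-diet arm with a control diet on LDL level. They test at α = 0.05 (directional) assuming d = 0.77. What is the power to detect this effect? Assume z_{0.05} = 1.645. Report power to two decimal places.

power ≈ 0.90

For two equal groups, power = Φ(d·√(n/2) − z_{α}).
d·√(n/2) = 0.77 × √(29/2) = 0.77 × 3.808 = 2.932.
z_β = 2.932 − 1.645 = 1.287.
Power = Φ(1.287) = 0.901.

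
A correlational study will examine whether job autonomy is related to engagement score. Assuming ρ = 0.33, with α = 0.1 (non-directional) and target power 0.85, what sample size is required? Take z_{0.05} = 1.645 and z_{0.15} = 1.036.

Fisher's z: C = ½·ln((1+r)/(1−r)) = ½·ln(1.9851) = 0.3428.
n = ((z_{α/2} + z_β)/C)² + 3.
(1.645 + 1.036) / 0.3428 = 2.681 / 0.3428 = 7.821.
n = 7.821² + 3 = 61.17 + 3 = 64.2.
Round up.

n = 65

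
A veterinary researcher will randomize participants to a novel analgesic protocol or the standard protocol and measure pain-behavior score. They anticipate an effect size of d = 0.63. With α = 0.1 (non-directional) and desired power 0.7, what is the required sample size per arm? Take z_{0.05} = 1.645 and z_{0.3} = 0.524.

For two independent groups with equal n: n = 2·((z_{α/2} + z_β) / d)².
z_{α/2} + z_β = 1.645 + 0.524 = 2.169.
n = 2 × (2.169 / 0.63)² = 2 × 3.443² = 2 × 11.85 = 23.7.
Round up to the next whole participant.

n = 24 per group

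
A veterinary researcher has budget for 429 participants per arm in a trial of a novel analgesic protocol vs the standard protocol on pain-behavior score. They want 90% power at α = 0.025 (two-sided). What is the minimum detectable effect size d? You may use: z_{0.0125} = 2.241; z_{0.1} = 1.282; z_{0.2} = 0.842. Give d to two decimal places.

d_min ≈ 0.24

For two independent groups of n = 429 each: d_min = (z_{α/2} + z_β)·√(2/n).
z-sum = 2.241 + 1.282 = 3.523.
d_min = 3.523 × √(2/429) = 3.523 × 0.0683 = 0.241.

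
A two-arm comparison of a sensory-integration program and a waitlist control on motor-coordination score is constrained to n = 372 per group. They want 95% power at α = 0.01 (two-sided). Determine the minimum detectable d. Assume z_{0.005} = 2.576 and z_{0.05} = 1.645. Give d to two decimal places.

For two independent groups of n = 372 each: d_min = (z_{α/2} + z_β)·√(2/n).
z-sum = 2.576 + 1.645 = 4.221.
d_min = 4.221 × √(2/372) = 4.221 × 0.0733 = 0.309.

d_min ≈ 0.31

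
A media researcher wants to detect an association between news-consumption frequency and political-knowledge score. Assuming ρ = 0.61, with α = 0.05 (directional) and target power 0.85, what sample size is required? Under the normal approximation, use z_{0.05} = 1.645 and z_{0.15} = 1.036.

n = 18

Fisher's z: C = ½·ln((1+r)/(1−r)) = ½·ln(4.1282) = 0.7089.
n = ((z_{α} + z_β)/C)² + 3.
(1.645 + 1.036) / 0.7089 = 2.681 / 0.7089 = 3.782.
n = 3.782² + 3 = 14.30 + 3 = 17.3.
Round up.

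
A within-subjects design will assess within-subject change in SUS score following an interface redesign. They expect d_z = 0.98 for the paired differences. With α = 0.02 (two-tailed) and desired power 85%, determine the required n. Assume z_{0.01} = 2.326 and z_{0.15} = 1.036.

For a paired (one-sample on differences) test: n = ((z_{α/2} + z_β) / d)².
z_{α/2} + z_β = 2.326 + 1.036 = 3.362.
n = (3.362 / 0.98)² = 3.431² = 11.77.
Round up.

n = 12 pairs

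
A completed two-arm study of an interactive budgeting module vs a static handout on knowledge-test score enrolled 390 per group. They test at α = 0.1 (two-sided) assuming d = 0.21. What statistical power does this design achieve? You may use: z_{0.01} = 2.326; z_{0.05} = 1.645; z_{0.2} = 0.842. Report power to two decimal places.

For two equal groups, power = Φ(d·√(n/2) − z_{α/2}).
d·√(n/2) = 0.21 × √(390/2) = 0.21 × 13.964 = 2.932.
z_β = 2.932 − 1.645 = 1.287.
Power = Φ(1.287) = 0.901.

power ≈ 0.90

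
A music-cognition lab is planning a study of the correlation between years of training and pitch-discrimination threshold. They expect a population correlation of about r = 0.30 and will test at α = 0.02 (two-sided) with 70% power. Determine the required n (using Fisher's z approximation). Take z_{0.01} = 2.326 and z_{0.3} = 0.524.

Fisher's z: C = ½·ln((1+r)/(1−r)) = ½·ln(1.8571) = 0.3095.
n = ((z_{α/2} + z_β)/C)² + 3.
(2.326 + 0.524) / 0.3095 = 2.850 / 0.3095 = 9.208.
n = 9.208² + 3 = 84.79 + 3 = 87.8.
Round up.

n = 88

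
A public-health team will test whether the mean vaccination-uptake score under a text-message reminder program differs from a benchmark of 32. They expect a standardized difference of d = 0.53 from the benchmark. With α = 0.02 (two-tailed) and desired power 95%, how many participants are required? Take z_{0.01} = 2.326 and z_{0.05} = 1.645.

For a one-sample test: n = ((z_{α/2} + z_β) / d)².
z_{α/2} + z_β = 2.326 + 1.645 = 3.971.
n = (3.971 / 0.53)² = 7.492² = 56.14.
Round up.

n = 57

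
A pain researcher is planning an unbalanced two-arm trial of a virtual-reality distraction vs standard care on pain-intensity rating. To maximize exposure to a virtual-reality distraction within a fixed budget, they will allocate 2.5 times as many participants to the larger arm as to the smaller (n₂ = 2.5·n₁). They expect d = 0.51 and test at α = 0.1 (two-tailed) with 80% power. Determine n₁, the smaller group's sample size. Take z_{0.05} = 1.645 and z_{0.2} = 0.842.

n₁ = 34

With allocation ratio k = n₂/n₁ = 2.5, Var(x̄₁−x̄₂) = σ²(1/n₁ + 1/(k·n₁)) = σ²·(k+1)/(k·n₁).
So n₁ = (1 + 1/k)·((z_{α/2} + z_β)/d)² = 1.400 × (2.487/0.51)².
n₁ = 1.400 × 23.78 = 33.3.
Round up: n₁ = 34, giving n₂ = 2.5 × 34 = 85.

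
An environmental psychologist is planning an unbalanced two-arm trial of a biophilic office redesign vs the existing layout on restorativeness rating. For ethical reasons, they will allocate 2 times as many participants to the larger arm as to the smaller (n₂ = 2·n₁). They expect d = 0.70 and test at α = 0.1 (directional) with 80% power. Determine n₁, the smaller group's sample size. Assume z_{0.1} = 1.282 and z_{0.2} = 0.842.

With allocation ratio k = n₂/n₁ = 2, Var(x̄₁−x̄₂) = σ²(1/n₁ + 1/(k·n₁)) = σ²·(k+1)/(k·n₁).
So n₁ = (1 + 1/k)·((z_{α} + z_β)/d)² = 1.500 × (2.124/0.70)².
n₁ = 1.500 × 9.21 = 13.8.
Round up: n₁ = 14, giving n₂ = 2 × 14 = 28.

n₁ = 14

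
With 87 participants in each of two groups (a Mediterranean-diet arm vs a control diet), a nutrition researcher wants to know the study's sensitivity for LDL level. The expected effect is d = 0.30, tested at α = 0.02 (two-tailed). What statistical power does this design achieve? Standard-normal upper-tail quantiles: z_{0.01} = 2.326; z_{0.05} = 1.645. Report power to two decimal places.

For two equal groups, power = Φ(d·√(n/2) − z_{α/2}).
d·√(n/2) = 0.30 × √(87/2) = 0.30 × 6.595 = 1.979.
z_β = 1.979 − 2.326 = -0.347.
Power = Φ(-0.347) = 0.364.

power ≈ 0.36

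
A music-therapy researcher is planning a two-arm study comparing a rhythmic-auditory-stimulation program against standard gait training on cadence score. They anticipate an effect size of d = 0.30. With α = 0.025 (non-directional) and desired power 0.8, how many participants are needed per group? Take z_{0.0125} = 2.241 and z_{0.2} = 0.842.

For two independent groups with equal n: n = 2·((z_{α/2} + z_β) / d)².
z_{α/2} + z_β = 2.241 + 0.842 = 3.083.
n = 2 × (3.083 / 0.30)² = 2 × 10.277² = 2 × 105.61 = 211.2.
Round up to the next whole participant.

n = 212 per group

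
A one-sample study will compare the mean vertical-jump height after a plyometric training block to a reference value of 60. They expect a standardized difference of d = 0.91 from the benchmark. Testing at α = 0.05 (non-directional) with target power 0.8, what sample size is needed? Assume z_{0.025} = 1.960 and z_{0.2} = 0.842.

For a one-sample test: n = ((z_{α/2} + z_β) / d)².
z_{α/2} + z_β = 1.960 + 0.842 = 2.802.
n = (2.802 / 0.91)² = 3.079² = 9.48.
Round up.

n = 10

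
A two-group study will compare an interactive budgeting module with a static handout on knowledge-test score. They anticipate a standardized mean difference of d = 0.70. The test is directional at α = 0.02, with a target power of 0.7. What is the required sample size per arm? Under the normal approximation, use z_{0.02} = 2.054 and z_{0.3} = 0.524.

n = 28 per group

For two independent groups with equal n: n = 2·((z_{α} + z_β) / d)².
z_{α} + z_β = 2.054 + 0.524 = 2.578.
n = 2 × (2.578 / 0.70)² = 2 × 3.683² = 2 × 13.56 = 27.1.
Round up to the next whole participant.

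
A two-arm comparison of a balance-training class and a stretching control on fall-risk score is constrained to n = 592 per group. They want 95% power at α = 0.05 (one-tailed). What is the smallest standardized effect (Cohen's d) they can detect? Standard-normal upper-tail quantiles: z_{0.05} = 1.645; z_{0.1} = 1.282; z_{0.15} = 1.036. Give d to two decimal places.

d_min ≈ 0.19

For two independent groups of n = 592 each: d_min = (z_{α} + z_β)·√(2/n).
z-sum = 1.645 + 1.645 = 3.290.
d_min = 3.290 × √(2/592) = 3.290 × 0.0581 = 0.191.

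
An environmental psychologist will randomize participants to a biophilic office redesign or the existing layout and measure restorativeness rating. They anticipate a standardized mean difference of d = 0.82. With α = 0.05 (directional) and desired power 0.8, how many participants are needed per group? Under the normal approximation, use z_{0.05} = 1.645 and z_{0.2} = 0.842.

n = 19 per group

For two independent groups with equal n: n = 2·((z_{α} + z_β) / d)².
z_{α} + z_β = 1.645 + 0.842 = 2.487.
n = 2 × (2.487 / 0.82)² = 2 × 3.033² = 2 × 9.20 = 18.4.
Round up to the next whole participant.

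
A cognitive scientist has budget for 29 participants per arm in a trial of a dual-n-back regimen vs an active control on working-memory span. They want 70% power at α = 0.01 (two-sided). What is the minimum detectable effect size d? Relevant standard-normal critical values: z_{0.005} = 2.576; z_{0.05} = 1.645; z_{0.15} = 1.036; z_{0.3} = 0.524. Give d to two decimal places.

For two independent groups of n = 29 each: d_min = (z_{α/2} + z_β)·√(2/n).
z-sum = 2.576 + 0.524 = 3.100.
d_min = 3.100 × √(2/29) = 3.100 × 0.2626 = 0.814.

d_min ≈ 0.81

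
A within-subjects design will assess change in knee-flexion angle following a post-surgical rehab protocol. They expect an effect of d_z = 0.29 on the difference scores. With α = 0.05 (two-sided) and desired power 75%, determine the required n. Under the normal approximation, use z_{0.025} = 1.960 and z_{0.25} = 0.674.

n = 83 pairs

For a paired (one-sample on differences) test: n = ((z_{α/2} + z_β) / d)².
z_{α/2} + z_β = 1.960 + 0.674 = 2.634.
n = (2.634 / 0.29)² = 9.083² = 82.50.
Round up.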